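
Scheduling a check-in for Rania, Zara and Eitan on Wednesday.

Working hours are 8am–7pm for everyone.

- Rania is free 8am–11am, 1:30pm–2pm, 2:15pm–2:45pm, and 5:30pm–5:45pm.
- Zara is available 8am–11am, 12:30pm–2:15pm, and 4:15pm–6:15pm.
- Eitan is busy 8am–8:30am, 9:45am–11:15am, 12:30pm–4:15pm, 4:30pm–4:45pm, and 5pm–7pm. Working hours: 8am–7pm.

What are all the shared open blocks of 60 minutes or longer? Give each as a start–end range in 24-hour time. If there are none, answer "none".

08:30–09:45

Eitan free within 08:00–19:00: 08:30–09:45, 11:15–12:30, 16:15–16:30, 16:45–17:00.
Rania ∩ Zara: 08:00–11:00, 13:30–14:00, 17:30–17:45.
Rania ∩ Zara ∩ Eitan: 08:30–09:45.
Windows ≥ 60 min: 08:30–09:45.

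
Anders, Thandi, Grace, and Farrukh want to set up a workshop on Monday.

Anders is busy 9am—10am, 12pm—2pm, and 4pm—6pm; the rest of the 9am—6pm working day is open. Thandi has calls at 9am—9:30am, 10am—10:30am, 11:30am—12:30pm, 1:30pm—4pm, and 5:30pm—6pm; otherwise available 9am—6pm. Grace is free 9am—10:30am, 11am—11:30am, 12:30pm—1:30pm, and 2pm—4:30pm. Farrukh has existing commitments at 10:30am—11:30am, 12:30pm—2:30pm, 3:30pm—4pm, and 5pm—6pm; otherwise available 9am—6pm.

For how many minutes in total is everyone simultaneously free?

Anders free within 09:00–18:00: 10:00–12:00, 14:00–16:00.
Thandi free within 09:00–18:00: 09:30–10:00, 10:30–11:30, 12:30–13:30, 16:00–17:30.
Farrukh free within 09:00–18:00: 09:00–10:30, 11:30–12:30, 14:30–15:30, 16:00–17:00.
Anders ∩ Thandi: 10:30–11:30.
Anders ∩ Thandi ∩ Grace: 11:00–11:30.
Anders ∩ Thandi ∩ Grace ∩ Farrukh: (none).
Total common minutes: 0.

0 minutes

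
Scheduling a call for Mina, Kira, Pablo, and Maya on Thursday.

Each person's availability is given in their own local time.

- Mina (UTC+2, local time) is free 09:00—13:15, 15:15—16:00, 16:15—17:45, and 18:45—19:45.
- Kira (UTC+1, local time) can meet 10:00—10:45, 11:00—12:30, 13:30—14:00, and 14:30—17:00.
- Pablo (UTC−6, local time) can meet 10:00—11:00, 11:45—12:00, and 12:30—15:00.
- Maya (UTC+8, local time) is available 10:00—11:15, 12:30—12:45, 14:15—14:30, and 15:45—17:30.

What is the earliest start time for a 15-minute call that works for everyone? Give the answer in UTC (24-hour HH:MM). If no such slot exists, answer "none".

none

Mina → UTC: 07:00–11:15, 13:15–14:00, 14:15–15:45, 16:45–17:45.
Kira → UTC: 09:00–09:45, 10:00–11:30, 12:30–13:00, 13:30–16:00.
Pablo → UTC: 16:00–17:00, 17:45–18:00, 18:30–21:00.
Maya → UTC: 02:00–03:15, 04:30–04:45, 06:15–06:30, 07:45–09:30.
Mina ∩ Kira: 09:00–09:45, 10:00–11:15, 13:30–14:00, 14:15–15:45.
Mina ∩ Kira ∩ Pablo: (none).
Mina ∩ Kira ∩ Pablo ∩ Maya: (none).
Windows ≥ 15 min: (none).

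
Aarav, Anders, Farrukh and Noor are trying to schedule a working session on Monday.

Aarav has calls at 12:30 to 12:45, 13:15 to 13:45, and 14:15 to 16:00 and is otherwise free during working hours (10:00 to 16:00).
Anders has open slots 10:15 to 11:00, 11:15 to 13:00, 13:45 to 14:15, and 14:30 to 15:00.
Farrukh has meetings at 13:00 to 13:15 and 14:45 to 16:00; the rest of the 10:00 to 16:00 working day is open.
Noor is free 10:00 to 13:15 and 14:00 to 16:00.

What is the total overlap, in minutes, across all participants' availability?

Aarav free within 10:00–16:00: 10:00–12:30, 12:45–13:15, 13:45–14:15.
Farrukh free within 10:00–16:00: 10:00–13:00, 13:15–14:45.
Aarav ∩ Anders: 10:15–11:00, 11:15–12:30, 12:45–13:00, 13:45–14:15.
Aarav ∩ Anders ∩ Farrukh: 10:15–11:00, 11:15–12:30, 12:45–13:00, 13:45–14:15.
Aarav ∩ Anders ∩ Farrukh ∩ Noor: 10:15–11:00, 11:15–12:30, 12:45–13:00, 14:00–14:15.
Total common minutes: 45 + 75 + 15 + 15 = 150.

150 minutes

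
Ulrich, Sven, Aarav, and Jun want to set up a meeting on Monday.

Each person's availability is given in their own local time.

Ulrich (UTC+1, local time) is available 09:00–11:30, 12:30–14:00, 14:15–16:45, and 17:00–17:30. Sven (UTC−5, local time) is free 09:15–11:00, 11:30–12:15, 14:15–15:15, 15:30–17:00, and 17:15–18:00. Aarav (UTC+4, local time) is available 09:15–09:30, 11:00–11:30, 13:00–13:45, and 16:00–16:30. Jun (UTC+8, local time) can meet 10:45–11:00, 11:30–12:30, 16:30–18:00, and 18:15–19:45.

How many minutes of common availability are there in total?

0 minutes

Ulrich → UTC: 08:00–10:30, 11:30–13:00, 13:15–15:45, 16:00–16:30.
Sven → UTC: 14:15–16:00, 16:30–17:15, 19:15–20:15, 20:30–22:00, 22:15–23:00.
Aarav → UTC: 05:15–05:30, 07:00–07:30, 09:00–09:45, 12:00–12:30.
Jun → UTC: 02:45–03:00, 03:30–04:30, 08:30–10:00, 10:15–11:45.
Ulrich ∩ Sven: 14:15–15:45.
Ulrich ∩ Sven ∩ Aarav: (none).
Ulrich ∩ Sven ∩ Aarav ∩ Jun: (none).
Total common minutes: 0.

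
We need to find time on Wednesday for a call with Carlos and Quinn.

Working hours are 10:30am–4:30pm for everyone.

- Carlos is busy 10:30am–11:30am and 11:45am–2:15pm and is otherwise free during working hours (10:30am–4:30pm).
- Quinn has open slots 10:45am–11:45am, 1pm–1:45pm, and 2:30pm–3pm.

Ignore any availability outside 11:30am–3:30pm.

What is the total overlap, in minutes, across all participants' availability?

45 minutes

Carlos free within 10:30–16:30: 11:30–11:45, 14:15–16:30.
Carlos ∩ Quinn: 11:30–11:45, 14:30–15:00.
Restricted to 11:30–15:30: 11:30–11:45, 14:30–15:00.
Total common minutes: 15 + 30 = 45.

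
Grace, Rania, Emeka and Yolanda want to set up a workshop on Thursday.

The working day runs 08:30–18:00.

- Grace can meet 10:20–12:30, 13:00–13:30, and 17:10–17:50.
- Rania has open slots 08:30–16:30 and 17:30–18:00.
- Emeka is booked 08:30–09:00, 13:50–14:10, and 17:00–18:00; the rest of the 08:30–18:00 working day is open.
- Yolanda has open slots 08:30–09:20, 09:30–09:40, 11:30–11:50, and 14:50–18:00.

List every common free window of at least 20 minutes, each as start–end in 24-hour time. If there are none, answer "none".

11:30–11:50

Emeka free within 08:30–18:00: 09:00–13:50, 14:10–17:00.
Grace ∩ Rania: 10:20–12:30, 13:00–13:30, 17:30–17:50.
Grace ∩ Rania ∩ Emeka: 10:20–12:30, 13:00–13:30.
Grace ∩ Rania ∩ Emeka ∩ Yolanda: 11:30–11:50.
Windows ≥ 20 min: 11:30–11:50.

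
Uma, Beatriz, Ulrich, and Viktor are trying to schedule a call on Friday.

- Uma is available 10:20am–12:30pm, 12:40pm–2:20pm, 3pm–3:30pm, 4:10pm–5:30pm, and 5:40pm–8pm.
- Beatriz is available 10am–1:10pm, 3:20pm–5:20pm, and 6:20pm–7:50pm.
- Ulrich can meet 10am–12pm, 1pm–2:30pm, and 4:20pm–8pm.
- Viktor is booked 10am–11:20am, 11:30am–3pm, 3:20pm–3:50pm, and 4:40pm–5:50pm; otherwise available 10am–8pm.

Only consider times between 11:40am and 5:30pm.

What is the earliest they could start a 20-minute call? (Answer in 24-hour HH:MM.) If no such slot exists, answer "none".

16:20

Viktor free within 10:00–20:00: 11:20–11:30, 15:00–15:20, 15:50–16:40, 17:50–20:00.
Uma ∩ Beatriz: 10:20–12:30, 12:40–13:10, 15:20–15:30, 16:10–17:20, 18:20–19:50.
Uma ∩ Beatriz ∩ Ulrich: 10:20–12:00, 13:00–13:10, 16:20–17:20, 18:20–19:50.
Uma ∩ Beatriz ∩ Ulrich ∩ Viktor: 11:20–11:30, 16:20–16:40, 18:20–19:50.
Restricted to 11:40–17:30: 16:20–16:40.
Windows ≥ 20 min: 16:20–16:40.
Earliest such window starts at 16:20.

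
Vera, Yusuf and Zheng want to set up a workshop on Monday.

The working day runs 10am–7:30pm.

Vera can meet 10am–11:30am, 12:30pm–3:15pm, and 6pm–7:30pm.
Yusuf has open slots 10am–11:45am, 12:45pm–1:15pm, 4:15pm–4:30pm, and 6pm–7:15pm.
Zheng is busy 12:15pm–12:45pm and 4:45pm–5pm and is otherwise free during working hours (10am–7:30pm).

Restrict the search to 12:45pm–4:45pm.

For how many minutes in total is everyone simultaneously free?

Zheng free within 10:00–19:30: 10:00–12:15, 12:45–16:45, 17:00–19:30.
Vera ∩ Yusuf: 10:00–11:30, 12:45–13:15, 18:00–19:15.
Vera ∩ Yusuf ∩ Zheng: 10:00–11:30, 12:45–13:15, 18:00–19:15.
Restricted to 12:45–16:45: 12:45–13:15.
Total common minutes: 30.

30 minutes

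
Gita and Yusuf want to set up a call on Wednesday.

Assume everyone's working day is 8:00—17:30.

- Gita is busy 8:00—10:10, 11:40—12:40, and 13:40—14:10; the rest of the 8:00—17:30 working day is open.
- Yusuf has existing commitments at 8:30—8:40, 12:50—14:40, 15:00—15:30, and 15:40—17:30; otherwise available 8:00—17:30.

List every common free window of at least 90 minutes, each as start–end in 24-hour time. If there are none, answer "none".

Gita free within 08:00–17:30: 10:10–11:40, 12:40–13:40, 14:10–17:30.
Yusuf free within 08:00–17:30: 08:00–08:30, 08:40–12:50, 14:40–15:00, 15:30–15:40.
Gita ∩ Yusuf: 10:10–11:40, 12:40–12:50, 14:40–15:00, 15:30–15:40.
Windows ≥ 90 min: 10:10–11:40.

10:10–11:40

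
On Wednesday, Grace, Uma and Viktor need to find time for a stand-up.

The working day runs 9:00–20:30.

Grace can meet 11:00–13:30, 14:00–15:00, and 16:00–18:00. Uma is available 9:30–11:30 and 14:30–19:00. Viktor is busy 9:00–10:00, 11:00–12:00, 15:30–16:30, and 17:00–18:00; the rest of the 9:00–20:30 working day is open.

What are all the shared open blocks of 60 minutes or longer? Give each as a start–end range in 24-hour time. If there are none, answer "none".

Viktor free within 09:00–20:30: 10:00–11:00, 12:00–15:30, 16:30–17:00, 18:00–20:30.
Grace ∩ Uma: 11:00–11:30, 14:30–15:00, 16:00–18:00.
Grace ∩ Uma ∩ Viktor: 14:30–15:00, 16:30–17:00.
Windows ≥ 60 min: (none).

none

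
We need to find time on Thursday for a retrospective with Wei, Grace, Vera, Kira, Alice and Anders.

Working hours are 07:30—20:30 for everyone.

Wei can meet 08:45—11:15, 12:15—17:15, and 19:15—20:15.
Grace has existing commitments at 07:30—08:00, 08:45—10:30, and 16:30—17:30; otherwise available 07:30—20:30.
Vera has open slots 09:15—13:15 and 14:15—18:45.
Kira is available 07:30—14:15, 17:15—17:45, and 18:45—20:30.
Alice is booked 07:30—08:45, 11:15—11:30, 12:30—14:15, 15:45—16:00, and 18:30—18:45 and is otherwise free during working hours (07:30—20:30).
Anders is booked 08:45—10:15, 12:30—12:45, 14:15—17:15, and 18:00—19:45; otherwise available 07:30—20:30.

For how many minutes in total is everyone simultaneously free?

Grace free within 07:30–20:30: 08:00–08:45, 10:30–16:30, 17:30–20:30.
Alice free within 07:30–20:30: 08:45–11:15, 11:30–12:30, 14:15–15:45, 16:00–18:30, 18:45–20:30.
Anders free within 07:30–20:30: 07:30–08:45, 10:15–12:30, 12:45–14:15, 17:15–18:00, 19:45–20:30.
Wei ∩ Grace: 10:30–11:15, 12:15–16:30, 19:15–20:15.
Wei ∩ Grace ∩ Vera: 10:30–11:15, 12:15–13:15, 14:15–16:30.
Wei ∩ Grace ∩ Vera ∩ Kira: 10:30–11:15, 12:15–13:15.
Wei ∩ Grace ∩ Vera ∩ Kira ∩ Alice: 10:30–11:15, 12:15–12:30.
Wei ∩ Grace ∩ Vera ∩ Kira ∩ Alice ∩ Anders: 10:30–11:15, 12:15–12:30.
Total common minutes: 45 + 15 = 60.

60 minutes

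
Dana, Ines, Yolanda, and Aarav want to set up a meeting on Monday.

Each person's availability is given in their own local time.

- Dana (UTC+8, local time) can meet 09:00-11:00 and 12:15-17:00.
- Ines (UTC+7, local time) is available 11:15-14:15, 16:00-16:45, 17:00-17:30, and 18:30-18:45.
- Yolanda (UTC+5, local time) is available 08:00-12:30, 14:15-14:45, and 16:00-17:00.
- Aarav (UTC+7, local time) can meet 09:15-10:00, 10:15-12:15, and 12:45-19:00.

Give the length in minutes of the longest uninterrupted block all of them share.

Dana → UTC: 01:00–03:00, 04:15–09:00.
Ines → UTC: 04:15–07:15, 09:00–09:45, 10:00–10:30, 11:30–11:45.
Yolanda → UTC: 03:00–07:30, 09:15–09:45, 11:00–12:00.
Aarav → UTC: 02:15–03:00, 03:15–05:15, 05:45–12:00.
Dana ∩ Ines: 04:15–07:15.
Dana ∩ Ines ∩ Yolanda: 04:15–07:15.
Dana ∩ Ines ∩ Yolanda ∩ Aarav: 04:15–05:15, 05:45–07:15.
Common window lengths: 60, 90 min; longest is 90.

90 minutes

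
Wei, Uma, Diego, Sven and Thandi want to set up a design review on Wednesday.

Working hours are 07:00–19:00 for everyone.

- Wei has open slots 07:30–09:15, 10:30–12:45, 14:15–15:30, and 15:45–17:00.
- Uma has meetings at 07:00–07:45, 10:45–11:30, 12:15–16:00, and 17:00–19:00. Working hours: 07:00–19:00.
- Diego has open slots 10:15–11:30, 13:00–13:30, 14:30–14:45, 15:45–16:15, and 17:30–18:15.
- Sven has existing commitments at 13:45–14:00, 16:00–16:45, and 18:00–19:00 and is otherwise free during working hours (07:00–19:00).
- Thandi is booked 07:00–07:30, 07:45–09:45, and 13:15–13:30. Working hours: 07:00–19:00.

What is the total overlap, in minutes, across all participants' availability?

Uma free within 07:00–19:00: 07:45–10:45, 11:30–12:15, 16:00–17:00.
Sven free within 07:00–19:00: 07:00–13:45, 14:00–16:00, 16:45–18:00.
Thandi free within 07:00–19:00: 07:30–07:45, 09:45–13:15, 13:30–19:00.
Wei ∩ Uma: 07:45–09:15, 10:30–10:45, 11:30–12:15, 16:00–17:00.
Wei ∩ Uma ∩ Diego: 10:30–10:45, 16:00–16:15.
Wei ∩ Uma ∩ Diego ∩ Sven: 10:30–10:45.
Wei ∩ Uma ∩ Diego ∩ Sven ∩ Thandi: 10:30–10:45.
Total common minutes: 15.

15 minutes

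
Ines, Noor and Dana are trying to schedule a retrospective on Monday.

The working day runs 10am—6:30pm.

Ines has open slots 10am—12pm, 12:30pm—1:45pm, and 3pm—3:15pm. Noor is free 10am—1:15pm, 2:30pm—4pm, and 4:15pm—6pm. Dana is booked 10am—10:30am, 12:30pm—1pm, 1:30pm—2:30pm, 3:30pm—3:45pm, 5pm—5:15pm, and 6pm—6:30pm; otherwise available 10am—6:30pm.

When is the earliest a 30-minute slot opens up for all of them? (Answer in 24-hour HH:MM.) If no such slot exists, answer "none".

10:30

Dana free within 10:00–18:30: 10:30–12:30, 13:00–13:30, 14:30–15:30, 15:45–17:00, 17:15–18:00.
Ines ∩ Noor: 10:00–12:00, 12:30–13:15, 15:00–15:15.
Ines ∩ Noor ∩ Dana: 10:30–12:00, 13:00–13:15, 15:00–15:15.
Windows ≥ 30 min: 10:30–12:00.
Earliest such window starts at 10:30.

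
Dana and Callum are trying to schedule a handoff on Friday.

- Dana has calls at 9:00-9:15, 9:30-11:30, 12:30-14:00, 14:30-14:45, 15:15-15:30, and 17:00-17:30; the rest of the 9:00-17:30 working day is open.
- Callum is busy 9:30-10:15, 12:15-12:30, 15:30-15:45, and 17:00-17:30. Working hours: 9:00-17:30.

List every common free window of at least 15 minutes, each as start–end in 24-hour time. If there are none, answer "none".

Dana free within 09:00–17:30: 09:15–09:30, 11:30–12:30, 14:00–14:30, 14:45–15:15, 15:30–17:00.
Callum free within 09:00–17:30: 09:00–09:30, 10:15–12:15, 12:30–15:30, 15:45–17:00.
Dana ∩ Callum: 09:15–09:30, 11:30–12:15, 14:00–14:30, 14:45–15:15, 15:45–17:00.
Windows ≥ 15 min: 09:15–09:30, 11:30–12:15, 14:00–14:30, 14:45–15:15, 15:45–17:00.

09:15–09:30, 11:30–12:15, 14:00–14:30, 14:45–15:15, 15:45–17:00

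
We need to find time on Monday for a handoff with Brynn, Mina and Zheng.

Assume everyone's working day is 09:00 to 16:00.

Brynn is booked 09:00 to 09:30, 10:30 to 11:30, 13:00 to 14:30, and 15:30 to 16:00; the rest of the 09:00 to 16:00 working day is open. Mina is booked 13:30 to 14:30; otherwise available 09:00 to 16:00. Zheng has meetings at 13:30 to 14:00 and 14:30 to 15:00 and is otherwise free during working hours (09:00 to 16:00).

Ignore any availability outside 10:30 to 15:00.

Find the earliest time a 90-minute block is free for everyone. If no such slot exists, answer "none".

Brynn free within 09:00–16:00: 09:30–10:30, 11:30–13:00, 14:30–15:30.
Mina free within 09:00–16:00: 09:00–13:30, 14:30–16:00.
Zheng free within 09:00–16:00: 09:00–13:30, 14:00–14:30, 15:00–16:00.
Brynn ∩ Mina: 09:30–10:30, 11:30–13:00, 14:30–15:30.
Brynn ∩ Mina ∩ Zheng: 09:30–10:30, 11:30–13:00, 15:00–15:30.
Restricted to 10:30–15:00: 11:30–13:00.
Windows ≥ 90 min: 11:30–13:00.
Earliest such window starts at 11:30.

11:30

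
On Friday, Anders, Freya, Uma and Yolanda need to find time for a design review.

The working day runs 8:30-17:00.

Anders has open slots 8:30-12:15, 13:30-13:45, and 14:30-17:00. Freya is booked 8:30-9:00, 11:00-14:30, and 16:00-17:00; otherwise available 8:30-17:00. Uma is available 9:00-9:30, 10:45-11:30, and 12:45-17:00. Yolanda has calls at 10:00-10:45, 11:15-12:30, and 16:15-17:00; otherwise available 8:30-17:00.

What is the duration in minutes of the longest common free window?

Freya free within 08:30–17:00: 09:00–11:00, 14:30–16:00.
Yolanda free within 08:30–17:00: 08:30–10:00, 10:45–11:15, 12:30–16:15.
Anders ∩ Freya: 09:00–11:00, 14:30–16:00.
Anders ∩ Freya ∩ Uma: 09:00–09:30, 10:45–11:00, 14:30–16:00.
Anders ∩ Freya ∩ Uma ∩ Yolanda: 09:00–09:30, 10:45–11:00, 14:30–16:00.
Common window lengths: 30, 15, 90 min; longest is 90.

90 minutes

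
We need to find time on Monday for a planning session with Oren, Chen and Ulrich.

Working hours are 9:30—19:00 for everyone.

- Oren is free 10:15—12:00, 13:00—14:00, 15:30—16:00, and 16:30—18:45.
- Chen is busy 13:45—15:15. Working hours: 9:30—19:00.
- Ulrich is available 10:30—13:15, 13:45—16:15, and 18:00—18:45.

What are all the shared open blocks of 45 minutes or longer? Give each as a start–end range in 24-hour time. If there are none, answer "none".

Chen free within 09:30–19:00: 09:30–13:45, 15:15–19:00.
Oren ∩ Chen: 10:15–12:00, 13:00–13:45, 15:30–16:00, 16:30–18:45.
Oren ∩ Chen ∩ Ulrich: 10:30–12:00, 13:00–13:15, 15:30–16:00, 18:00–18:45.
Windows ≥ 45 min: 10:30–12:00, 18:00–18:45.

10:30–12:00, 18:00–18:45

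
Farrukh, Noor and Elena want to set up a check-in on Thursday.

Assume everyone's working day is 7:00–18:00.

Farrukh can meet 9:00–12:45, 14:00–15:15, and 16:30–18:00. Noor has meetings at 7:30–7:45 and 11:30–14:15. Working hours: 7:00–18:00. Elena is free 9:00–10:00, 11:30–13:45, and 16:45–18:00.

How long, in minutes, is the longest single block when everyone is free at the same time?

75 minutes

Noor free within 07:00–18:00: 07:00–07:30, 07:45–11:30, 14:15–18:00.
Farrukh ∩ Noor: 09:00–11:30, 14:15–15:15, 16:30–18:00.
Farrukh ∩ Noor ∩ Elena: 09:00–10:00, 16:45–18:00.
Common window lengths: 60, 75 min; longest is 75.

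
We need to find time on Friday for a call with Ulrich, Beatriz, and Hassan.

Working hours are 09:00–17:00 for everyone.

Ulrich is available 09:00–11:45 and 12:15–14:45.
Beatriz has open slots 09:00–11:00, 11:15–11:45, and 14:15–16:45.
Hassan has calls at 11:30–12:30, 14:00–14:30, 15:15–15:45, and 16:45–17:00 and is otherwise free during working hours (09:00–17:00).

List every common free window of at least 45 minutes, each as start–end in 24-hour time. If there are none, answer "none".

09:00–11:00

Hassan free within 09:00–17:00: 09:00–11:30, 12:30–14:00, 14:30–15:15, 15:45–16:45.
Ulrich ∩ Beatriz: 09:00–11:00, 11:15–11:45, 14:15–14:45.
Ulrich ∩ Beatriz ∩ Hassan: 09:00–11:00, 11:15–11:30, 14:30–14:45.
Windows ≥ 45 min: 09:00–11:00.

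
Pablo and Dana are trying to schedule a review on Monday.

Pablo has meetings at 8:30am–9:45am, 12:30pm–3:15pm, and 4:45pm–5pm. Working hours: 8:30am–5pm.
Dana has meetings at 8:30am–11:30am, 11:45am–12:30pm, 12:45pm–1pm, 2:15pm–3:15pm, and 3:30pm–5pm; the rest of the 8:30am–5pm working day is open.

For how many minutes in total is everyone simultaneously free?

30 minutes

Pablo free within 08:30–17:00: 09:45–12:30, 15:15–16:45.
Dana free within 08:30–17:00: 11:30–11:45, 12:30–12:45, 13:00–14:15, 15:15–15:30.
Pablo ∩ Dana: 11:30–11:45, 15:15–15:30.
Total common minutes: 15 + 15 = 30.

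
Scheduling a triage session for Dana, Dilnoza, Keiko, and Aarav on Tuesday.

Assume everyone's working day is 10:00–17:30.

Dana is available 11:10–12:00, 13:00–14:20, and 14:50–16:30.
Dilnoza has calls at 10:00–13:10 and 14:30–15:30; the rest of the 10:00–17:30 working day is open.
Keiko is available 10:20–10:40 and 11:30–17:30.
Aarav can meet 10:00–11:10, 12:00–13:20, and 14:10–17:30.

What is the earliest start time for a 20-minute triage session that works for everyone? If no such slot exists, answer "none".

15:30

Dilnoza free within 10:00–17:30: 13:10–14:30, 15:30–17:30.
Dana ∩ Dilnoza: 13:10–14:20, 15:30–16:30.
Dana ∩ Dilnoza ∩ Keiko: 13:10–14:20, 15:30–16:30.
Dana ∩ Dilnoza ∩ Keiko ∩ Aarav: 13:10–13:20, 14:10–14:20, 15:30–16:30.
Windows ≥ 20 min: 15:30–16:30.
Earliest such window starts at 15:30.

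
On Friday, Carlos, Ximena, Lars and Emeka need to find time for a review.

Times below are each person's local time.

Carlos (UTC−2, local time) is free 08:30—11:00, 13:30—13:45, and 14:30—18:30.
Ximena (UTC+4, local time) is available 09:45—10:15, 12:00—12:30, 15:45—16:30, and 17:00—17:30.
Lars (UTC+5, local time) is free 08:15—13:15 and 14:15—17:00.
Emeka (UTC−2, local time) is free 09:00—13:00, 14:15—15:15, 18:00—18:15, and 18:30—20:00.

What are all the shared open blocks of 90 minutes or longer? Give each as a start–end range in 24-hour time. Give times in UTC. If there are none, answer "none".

Carlos → UTC: 10:30–13:00, 15:30–15:45, 16:30–20:30.
Ximena → UTC: 05:45–06:15, 08:00–08:30, 11:45–12:30, 13:00–13:30.
Lars → UTC: 03:15–08:15, 09:15–12:00.
Emeka → UTC: 11:00–15:00, 16:15–17:15, 20:00–20:15, 20:30–22:00.
Carlos ∩ Ximena: 11:45–12:30.
Carlos ∩ Ximena ∩ Lars: 11:45–12:00.
Carlos ∩ Ximena ∩ Lars ∩ Emeka: 11:45–12:00.
Windows ≥ 90 min: (none).

none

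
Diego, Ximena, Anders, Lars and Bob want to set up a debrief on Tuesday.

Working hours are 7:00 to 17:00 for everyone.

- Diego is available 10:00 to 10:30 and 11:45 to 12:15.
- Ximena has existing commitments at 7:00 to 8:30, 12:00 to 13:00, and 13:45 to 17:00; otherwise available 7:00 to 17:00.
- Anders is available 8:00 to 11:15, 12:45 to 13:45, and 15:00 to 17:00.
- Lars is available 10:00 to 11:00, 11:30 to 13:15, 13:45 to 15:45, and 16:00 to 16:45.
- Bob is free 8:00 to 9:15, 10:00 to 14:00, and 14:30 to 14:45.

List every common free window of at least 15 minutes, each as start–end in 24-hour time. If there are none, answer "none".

Ximena free within 07:00–17:00: 08:30–12:00, 13:00–13:45.
Diego ∩ Ximena: 10:00–10:30, 11:45–12:00.
Diego ∩ Ximena ∩ Anders: 10:00–10:30.
Diego ∩ Ximena ∩ Anders ∩ Lars: 10:00–10:30.
Diego ∩ Ximena ∩ Anders ∩ Lars ∩ Bob: 10:00–10:30.
Windows ≥ 15 min: 10:00–10:30.

10:00–10:30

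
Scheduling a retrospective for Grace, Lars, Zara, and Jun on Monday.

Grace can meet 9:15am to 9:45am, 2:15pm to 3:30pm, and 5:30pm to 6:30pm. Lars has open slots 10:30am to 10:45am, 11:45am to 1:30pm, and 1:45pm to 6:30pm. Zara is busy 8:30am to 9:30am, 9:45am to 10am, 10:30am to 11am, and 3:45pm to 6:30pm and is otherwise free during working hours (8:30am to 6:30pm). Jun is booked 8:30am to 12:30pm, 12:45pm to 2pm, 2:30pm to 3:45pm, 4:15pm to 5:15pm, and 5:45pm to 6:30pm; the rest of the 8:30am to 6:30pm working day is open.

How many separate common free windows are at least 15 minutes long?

1

Zara free within 08:30–18:30: 09:30–09:45, 10:00–10:30, 11:00–15:45.
Jun free within 08:30–18:30: 12:30–12:45, 14:00–14:30, 15:45–16:15, 17:15–17:45.
Grace ∩ Lars: 14:15–15:30, 17:30–18:30.
Grace ∩ Lars ∩ Zara: 14:15–15:30.
Grace ∩ Lars ∩ Zara ∩ Jun: 14:15–14:30.
Windows ≥ 15 min: 14:15–14:30.
That's 1 window.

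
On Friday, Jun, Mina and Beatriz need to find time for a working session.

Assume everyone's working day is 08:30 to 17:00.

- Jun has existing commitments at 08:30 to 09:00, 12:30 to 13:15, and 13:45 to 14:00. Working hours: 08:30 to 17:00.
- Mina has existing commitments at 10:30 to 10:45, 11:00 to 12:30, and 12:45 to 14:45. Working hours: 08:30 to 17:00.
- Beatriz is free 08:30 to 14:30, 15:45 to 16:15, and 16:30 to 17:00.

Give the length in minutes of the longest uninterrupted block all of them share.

Jun free within 08:30–17:00: 09:00–12:30, 13:15–13:45, 14:00–17:00.
Mina free within 08:30–17:00: 08:30–10:30, 10:45–11:00, 12:30–12:45, 14:45–17:00.
Jun ∩ Mina: 09:00–10:30, 10:45–11:00, 14:45–17:00.
Jun ∩ Mina ∩ Beatriz: 09:00–10:30, 10:45–11:00, 15:45–16:15, 16:30–17:00.
Common window lengths: 90, 15, 30, 30 min; longest is 90.

90 minutes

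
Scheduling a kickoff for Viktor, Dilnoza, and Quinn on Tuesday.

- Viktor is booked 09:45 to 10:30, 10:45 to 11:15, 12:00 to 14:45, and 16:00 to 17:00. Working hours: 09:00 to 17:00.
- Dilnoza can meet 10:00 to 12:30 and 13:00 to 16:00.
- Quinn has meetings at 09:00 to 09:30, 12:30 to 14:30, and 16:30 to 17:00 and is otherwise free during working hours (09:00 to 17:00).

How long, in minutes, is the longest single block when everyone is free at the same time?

Viktor free within 09:00–17:00: 09:00–09:45, 10:30–10:45, 11:15–12:00, 14:45–16:00.
Quinn free within 09:00–17:00: 09:30–12:30, 14:30–16:30.
Viktor ∩ Dilnoza: 10:30–10:45, 11:15–12:00, 14:45–16:00.
Viktor ∩ Dilnoza ∩ Quinn: 10:30–10:45, 11:15–12:00, 14:45–16:00.
Common window lengths: 15, 45, 75 min; longest is 75.

75 minutes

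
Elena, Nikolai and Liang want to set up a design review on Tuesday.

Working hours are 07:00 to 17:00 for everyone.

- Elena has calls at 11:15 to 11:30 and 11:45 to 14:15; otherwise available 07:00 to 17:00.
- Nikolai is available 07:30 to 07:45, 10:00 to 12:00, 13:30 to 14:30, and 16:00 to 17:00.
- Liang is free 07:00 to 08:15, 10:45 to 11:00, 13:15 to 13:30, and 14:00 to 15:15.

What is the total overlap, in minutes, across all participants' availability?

Elena free within 07:00–17:00: 07:00–11:15, 11:30–11:45, 14:15–17:00.
Elena ∩ Nikolai: 07:30–07:45, 10:00–11:15, 11:30–11:45, 14:15–14:30, 16:00–17:00.
Elena ∩ Nikolai ∩ Liang: 07:30–07:45, 10:45–11:00, 14:15–14:30.
Total common minutes: 15 + 15 + 15 = 45.

45 minutes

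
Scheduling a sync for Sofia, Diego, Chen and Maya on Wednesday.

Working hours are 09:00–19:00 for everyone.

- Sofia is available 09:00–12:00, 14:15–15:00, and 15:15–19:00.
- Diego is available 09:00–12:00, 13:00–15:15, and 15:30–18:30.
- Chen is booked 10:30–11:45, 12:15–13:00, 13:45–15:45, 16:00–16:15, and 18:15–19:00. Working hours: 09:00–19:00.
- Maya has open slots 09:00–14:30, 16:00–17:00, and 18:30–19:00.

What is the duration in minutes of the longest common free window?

Chen free within 09:00–19:00: 09:00–10:30, 11:45–12:15, 13:00–13:45, 15:45–16:00, 16:15–18:15.
Sofia ∩ Diego: 09:00–12:00, 14:15–15:00, 15:30–18:30.
Sofia ∩ Diego ∩ Chen: 09:00–10:30, 11:45–12:00, 15:45–16:00, 16:15–18:15.
Sofia ∩ Diego ∩ Chen ∩ Maya: 09:00–10:30, 11:45–12:00, 16:15–17:00.
Common window lengths: 90, 15, 45 min; longest is 90.

90 minutes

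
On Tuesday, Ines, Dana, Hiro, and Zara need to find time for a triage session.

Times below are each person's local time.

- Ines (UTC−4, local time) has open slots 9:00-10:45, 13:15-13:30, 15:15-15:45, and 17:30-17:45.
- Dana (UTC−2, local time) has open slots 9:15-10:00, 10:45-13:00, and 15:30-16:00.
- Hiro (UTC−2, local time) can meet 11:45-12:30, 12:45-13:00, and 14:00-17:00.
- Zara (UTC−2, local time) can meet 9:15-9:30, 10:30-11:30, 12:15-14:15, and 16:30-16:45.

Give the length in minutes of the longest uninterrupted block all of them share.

Ines → UTC: 13:00–14:45, 17:15–17:30, 19:15–19:45, 21:30–21:45.
Dana → UTC: 11:15–12:00, 12:45–15:00, 17:30–18:00.
Hiro → UTC: 13:45–14:30, 14:45–15:00, 16:00–19:00.
Zara → UTC: 11:15–11:30, 12:30–13:30, 14:15–16:15, 18:30–18:45.
Ines ∩ Dana: 13:00–14:45.
Ines ∩ Dana ∩ Hiro: 13:45–14:30.
Ines ∩ Dana ∩ Hiro ∩ Zara: 14:15–14:30.
Single common window of 15 minutes.

15 minutes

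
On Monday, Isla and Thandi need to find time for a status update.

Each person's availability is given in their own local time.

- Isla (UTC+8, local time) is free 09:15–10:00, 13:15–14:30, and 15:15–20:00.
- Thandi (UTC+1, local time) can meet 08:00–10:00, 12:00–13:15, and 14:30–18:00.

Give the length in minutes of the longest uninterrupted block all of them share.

105 minutes

Isla → UTC: 01:15–02:00, 05:15–06:30, 07:15–12:00.
Thandi → UTC: 07:00–09:00, 11:00–12:15, 13:30–17:00.
Isla ∩ Thandi: 07:15–09:00, 11:00–12:00.
Common window lengths: 105, 60 min; longest is 105.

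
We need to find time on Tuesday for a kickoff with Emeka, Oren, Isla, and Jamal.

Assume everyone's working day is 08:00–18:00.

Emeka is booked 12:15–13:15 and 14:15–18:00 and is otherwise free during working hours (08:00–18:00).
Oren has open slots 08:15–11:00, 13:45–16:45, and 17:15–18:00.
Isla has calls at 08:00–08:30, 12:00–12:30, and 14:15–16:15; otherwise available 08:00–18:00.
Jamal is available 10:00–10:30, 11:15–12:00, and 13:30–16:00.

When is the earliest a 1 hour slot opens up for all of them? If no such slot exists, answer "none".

none

Emeka free within 08:00–18:00: 08:00–12:15, 13:15–14:15.
Isla free within 08:00–18:00: 08:30–12:00, 12:30–14:15, 16:15–18:00.
Emeka ∩ Oren: 08:15–11:00, 13:45–14:15.
Emeka ∩ Oren ∩ Isla: 08:30–11:00, 13:45–14:15.
Emeka ∩ Oren ∩ Isla ∩ Jamal: 10:00–10:30, 13:45–14:15.
Windows ≥ 60 min: (none).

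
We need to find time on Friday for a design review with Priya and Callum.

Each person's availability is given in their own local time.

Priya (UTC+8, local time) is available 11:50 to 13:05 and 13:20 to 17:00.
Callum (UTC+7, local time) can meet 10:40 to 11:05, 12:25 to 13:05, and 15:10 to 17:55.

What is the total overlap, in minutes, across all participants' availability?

Priya → UTC: 03:50–05:05, 05:20–09:00.
Callum → UTC: 03:40–04:05, 05:25–06:05, 08:10–10:55.
Priya ∩ Callum: 03:50–04:05, 05:25–06:05, 08:10–09:00.
Total common minutes: 15 + 40 + 50 = 105.

105 minutes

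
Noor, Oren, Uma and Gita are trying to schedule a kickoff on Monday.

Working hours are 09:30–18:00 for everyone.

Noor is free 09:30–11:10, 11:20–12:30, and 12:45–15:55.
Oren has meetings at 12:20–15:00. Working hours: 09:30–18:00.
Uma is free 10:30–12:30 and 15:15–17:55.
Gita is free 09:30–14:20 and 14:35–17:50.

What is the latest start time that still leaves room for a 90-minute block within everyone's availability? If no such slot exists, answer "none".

none

Oren free within 09:30–18:00: 09:30–12:20, 15:00–18:00.
Noor ∩ Oren: 09:30–11:10, 11:20–12:20, 15:00–15:55.
Noor ∩ Oren ∩ Uma: 10:30–11:10, 11:20–12:20, 15:15–15:55.
Noor ∩ Oren ∩ Uma ∩ Gita: 10:30–11:10, 11:20–12:20, 15:15–15:55.
Windows ≥ 90 min: (none).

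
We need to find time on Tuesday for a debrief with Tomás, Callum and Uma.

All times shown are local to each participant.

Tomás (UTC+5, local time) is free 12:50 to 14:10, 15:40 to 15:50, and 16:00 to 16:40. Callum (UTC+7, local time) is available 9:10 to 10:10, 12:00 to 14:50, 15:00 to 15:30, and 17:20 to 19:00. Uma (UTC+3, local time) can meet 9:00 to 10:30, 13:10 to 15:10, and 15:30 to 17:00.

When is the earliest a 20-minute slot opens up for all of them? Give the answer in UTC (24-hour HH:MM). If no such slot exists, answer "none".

11:00

Tomás → UTC: 07:50–09:10, 10:40–10:50, 11:00–11:40.
Callum → UTC: 02:10–03:10, 05:00–07:50, 08:00–08:30, 10:20–12:00.
Uma → UTC: 06:00–07:30, 10:10–12:10, 12:30–14:00.
Tomás ∩ Callum: 08:00–08:30, 10:40–10:50, 11:00–11:40.
Tomás ∩ Callum ∩ Uma: 10:40–10:50, 11:00–11:40.
Windows ≥ 20 min: 11:00–11:40.
Earliest such window starts at 11:00.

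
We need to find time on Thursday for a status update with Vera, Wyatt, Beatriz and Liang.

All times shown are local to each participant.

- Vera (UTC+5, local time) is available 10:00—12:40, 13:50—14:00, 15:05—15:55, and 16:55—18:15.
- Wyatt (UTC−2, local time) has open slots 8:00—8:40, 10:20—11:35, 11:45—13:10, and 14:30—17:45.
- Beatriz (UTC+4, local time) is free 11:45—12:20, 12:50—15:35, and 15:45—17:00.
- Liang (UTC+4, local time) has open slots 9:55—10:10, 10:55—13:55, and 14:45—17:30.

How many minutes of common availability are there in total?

Vera → UTC: 05:00–07:40, 08:50–09:00, 10:05–10:55, 11:55–13:15.
Wyatt → UTC: 10:00–10:40, 12:20–13:35, 13:45–15:10, 16:30–19:45.
Beatriz → UTC: 07:45–08:20, 08:50–11:35, 11:45–13:00.
Liang → UTC: 05:55–06:10, 06:55–09:55, 10:45–13:30.
Vera ∩ Wyatt: 10:05–10:40, 12:20–13:15.
Vera ∩ Wyatt ∩ Beatriz: 10:05–10:40, 12:20–13:00.
Vera ∩ Wyatt ∩ Beatriz ∩ Liang: 12:20–13:00.
Total common minutes: 40.

40 minutes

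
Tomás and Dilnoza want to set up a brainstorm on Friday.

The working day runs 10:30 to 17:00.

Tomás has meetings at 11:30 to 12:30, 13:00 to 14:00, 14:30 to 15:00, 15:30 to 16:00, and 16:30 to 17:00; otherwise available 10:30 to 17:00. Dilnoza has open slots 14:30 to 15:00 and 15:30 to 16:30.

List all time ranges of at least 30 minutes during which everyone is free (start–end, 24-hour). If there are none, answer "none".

Tomás free within 10:30–17:00: 10:30–11:30, 12:30–13:00, 14:00–14:30, 15:00–15:30, 16:00–16:30.
Tomás ∩ Dilnoza: 16:00–16:30.
Windows ≥ 30 min: 16:00–16:30.

16:00–16:30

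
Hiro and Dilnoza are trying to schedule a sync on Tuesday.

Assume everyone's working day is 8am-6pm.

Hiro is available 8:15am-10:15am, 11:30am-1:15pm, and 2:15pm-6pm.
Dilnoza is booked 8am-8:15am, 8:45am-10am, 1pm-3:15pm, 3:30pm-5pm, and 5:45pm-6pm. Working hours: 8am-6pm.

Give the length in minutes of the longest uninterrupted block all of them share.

90 minutes

Dilnoza free within 08:00–18:00: 08:15–08:45, 10:00–13:00, 15:15–15:30, 17:00–17:45.
Hiro ∩ Dilnoza: 08:15–08:45, 10:00–10:15, 11:30–13:00, 15:15–15:30, 17:00–17:45.
Common window lengths: 30, 15, 90, 15, 45 min; longest is 90.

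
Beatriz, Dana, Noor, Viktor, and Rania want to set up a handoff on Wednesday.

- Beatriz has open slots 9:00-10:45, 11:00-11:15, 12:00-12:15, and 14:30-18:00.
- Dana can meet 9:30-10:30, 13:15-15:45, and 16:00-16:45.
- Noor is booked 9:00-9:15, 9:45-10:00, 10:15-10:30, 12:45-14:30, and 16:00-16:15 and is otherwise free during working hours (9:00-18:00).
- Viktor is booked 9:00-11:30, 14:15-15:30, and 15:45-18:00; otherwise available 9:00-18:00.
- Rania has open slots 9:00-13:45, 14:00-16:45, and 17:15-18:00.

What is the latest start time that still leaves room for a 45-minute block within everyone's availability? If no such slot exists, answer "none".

none

Noor free within 09:00–18:00: 09:15–09:45, 10:00–10:15, 10:30–12:45, 14:30–16:00, 16:15–18:00.
Viktor free within 09:00–18:00: 11:30–14:15, 15:30–15:45.
Beatriz ∩ Dana: 09:30–10:30, 14:30–15:45, 16:00–16:45.
Beatriz ∩ Dana ∩ Noor: 09:30–09:45, 10:00–10:15, 14:30–15:45, 16:15–16:45.
Beatriz ∩ Dana ∩ Noor ∩ Viktor: 15:30–15:45.
Beatriz ∩ Dana ∩ Noor ∩ Viktor ∩ Rania: 15:30–15:45.
Windows ≥ 45 min: (none).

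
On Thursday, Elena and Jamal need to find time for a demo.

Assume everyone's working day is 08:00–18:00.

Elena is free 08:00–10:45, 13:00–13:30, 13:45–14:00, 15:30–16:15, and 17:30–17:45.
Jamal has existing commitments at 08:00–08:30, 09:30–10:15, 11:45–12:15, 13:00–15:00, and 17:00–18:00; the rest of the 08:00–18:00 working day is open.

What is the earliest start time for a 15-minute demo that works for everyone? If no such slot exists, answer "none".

Jamal free within 08:00–18:00: 08:30–09:30, 10:15–11:45, 12:15–13:00, 15:00–17:00.
Elena ∩ Jamal: 08:30–09:30, 10:15–10:45, 15:30–16:15.
Windows ≥ 15 min: 08:30–09:30, 10:15–10:45, 15:30–16:15.
Earliest such window starts at 08:30.

08:30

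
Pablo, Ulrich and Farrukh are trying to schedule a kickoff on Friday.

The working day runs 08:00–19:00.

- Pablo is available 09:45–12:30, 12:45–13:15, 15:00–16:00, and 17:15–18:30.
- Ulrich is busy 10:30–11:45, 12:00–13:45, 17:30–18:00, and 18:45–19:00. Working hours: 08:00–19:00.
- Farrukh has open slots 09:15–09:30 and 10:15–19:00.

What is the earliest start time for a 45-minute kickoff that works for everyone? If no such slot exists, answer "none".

Ulrich free within 08:00–19:00: 08:00–10:30, 11:45–12:00, 13:45–17:30, 18:00–18:45.
Pablo ∩ Ulrich: 09:45–10:30, 11:45–12:00, 15:00–16:00, 17:15–17:30, 18:00–18:30.
Pablo ∩ Ulrich ∩ Farrukh: 10:15–10:30, 11:45–12:00, 15:00–16:00, 17:15–17:30, 18:00–18:30.
Windows ≥ 45 min: 15:00–16:00.
Earliest such window starts at 15:00.

15:00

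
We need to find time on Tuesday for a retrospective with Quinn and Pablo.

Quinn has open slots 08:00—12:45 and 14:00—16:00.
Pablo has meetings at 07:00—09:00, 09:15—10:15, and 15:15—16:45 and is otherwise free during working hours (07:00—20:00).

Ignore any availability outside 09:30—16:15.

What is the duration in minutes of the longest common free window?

Pablo free within 07:00–20:00: 09:00–09:15, 10:15–15:15, 16:45–20:00.
Quinn ∩ Pablo: 09:00–09:15, 10:15–12:45, 14:00–15:15.
Restricted to 09:30–16:15: 10:15–12:45, 14:00–15:15.
Common window lengths: 150, 75 min; longest is 150.

150 minutes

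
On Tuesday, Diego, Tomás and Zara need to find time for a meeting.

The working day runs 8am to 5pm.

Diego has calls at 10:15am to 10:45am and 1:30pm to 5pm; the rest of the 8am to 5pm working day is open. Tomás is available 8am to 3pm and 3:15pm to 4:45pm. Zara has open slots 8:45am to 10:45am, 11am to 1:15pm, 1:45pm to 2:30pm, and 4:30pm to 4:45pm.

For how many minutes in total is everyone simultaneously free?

225 minutes

Diego free within 08:00–17:00: 08:00–10:15, 10:45–13:30.
Diego ∩ Tomás: 08:00–10:15, 10:45–13:30.
Diego ∩ Tomás ∩ Zara: 08:45–10:15, 11:00–13:15.
Total common minutes: 90 + 135 = 225.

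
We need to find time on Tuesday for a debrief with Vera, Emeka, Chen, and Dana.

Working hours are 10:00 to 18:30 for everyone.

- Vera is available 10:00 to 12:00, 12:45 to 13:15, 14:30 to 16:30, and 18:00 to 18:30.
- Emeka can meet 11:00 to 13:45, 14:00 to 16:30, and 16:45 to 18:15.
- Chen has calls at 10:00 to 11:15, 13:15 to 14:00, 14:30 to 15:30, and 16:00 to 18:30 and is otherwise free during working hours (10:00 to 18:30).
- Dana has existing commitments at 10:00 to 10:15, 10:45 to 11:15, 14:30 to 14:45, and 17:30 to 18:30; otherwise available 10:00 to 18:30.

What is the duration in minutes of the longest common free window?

45 minutes

Chen free within 10:00–18:30: 11:15–13:15, 14:00–14:30, 15:30–16:00.
Dana free within 10:00–18:30: 10:15–10:45, 11:15–14:30, 14:45–17:30.
Vera ∩ Emeka: 11:00–12:00, 12:45–13:15, 14:30–16:30, 18:00–18:15.
Vera ∩ Emeka ∩ Chen: 11:15–12:00, 12:45–13:15, 15:30–16:00.
Vera ∩ Emeka ∩ Chen ∩ Dana: 11:15–12:00, 12:45–13:15, 15:30–16:00.
Common window lengths: 45, 30, 30 min; longest is 45.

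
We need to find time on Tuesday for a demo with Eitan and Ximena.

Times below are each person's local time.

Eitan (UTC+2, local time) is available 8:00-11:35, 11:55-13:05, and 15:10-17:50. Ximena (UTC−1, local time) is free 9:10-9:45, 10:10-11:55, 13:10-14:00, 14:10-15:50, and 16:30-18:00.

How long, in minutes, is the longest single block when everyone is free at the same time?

50 minutes

Eitan → UTC: 06:00–09:35, 09:55–11:05, 13:10–15:50.
Ximena → UTC: 10:10–10:45, 11:10–12:55, 14:10–15:00, 15:10–16:50, 17:30–19:00.
Eitan ∩ Ximena: 10:10–10:45, 14:10–15:00, 15:10–15:50.
Common window lengths: 35, 50, 40 min; longest is 50.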